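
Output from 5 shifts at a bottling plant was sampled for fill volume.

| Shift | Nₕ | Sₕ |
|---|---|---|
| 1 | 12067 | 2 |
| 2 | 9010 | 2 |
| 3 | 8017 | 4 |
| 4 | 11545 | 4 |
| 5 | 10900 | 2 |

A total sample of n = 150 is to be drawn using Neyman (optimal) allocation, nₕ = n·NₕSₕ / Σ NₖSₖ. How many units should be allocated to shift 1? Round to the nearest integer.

25

Σ NₕSₕ = 12067·2 + 9010·2 + 8017·4 + 11545·4 + 10900·2 = 142202.
Share for 1: 24134/142202 = 0.16972.
n_1 = 150 × 0.16972 = 25.457... → 25.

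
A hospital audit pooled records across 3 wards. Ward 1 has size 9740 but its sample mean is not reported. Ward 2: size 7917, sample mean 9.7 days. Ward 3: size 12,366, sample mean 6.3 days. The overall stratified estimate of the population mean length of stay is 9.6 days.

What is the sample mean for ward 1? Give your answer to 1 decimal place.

Σ Nₕx̄ₕ = N·μ, so 9740·x̄_1 = 30023·9.6 − (7917·9.7 + 12366·6.3).
= 288220.8 − 154700.7 = 133520.1.
x̄_1 = 133520.1 / 9740 = 13.708... → 13.7.

13.7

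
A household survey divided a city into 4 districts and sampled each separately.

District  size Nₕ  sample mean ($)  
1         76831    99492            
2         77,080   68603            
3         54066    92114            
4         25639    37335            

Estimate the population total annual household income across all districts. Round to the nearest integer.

Estimate total by summing Nₕ·x̄ₕ over strata.
76831·99492 + 77080·68603 + 54066·92114 + 25639·37335 = 7644069852 + 5287919240 + 4980235524 + 957232065 = 18869456681.

18869456681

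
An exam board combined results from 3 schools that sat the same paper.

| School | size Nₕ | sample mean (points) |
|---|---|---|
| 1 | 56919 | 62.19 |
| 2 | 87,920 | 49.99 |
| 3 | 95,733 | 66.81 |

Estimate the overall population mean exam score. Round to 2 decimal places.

N = 240572; weights Wₕ = Nₕ/N = (0.2366, 0.3655, 0.3979).
x̄_st = Σ Wₕ·x̄ₕ = 0.2366·62.19 + 0.3655·49.99 + 0.3979·66.81 ≈ 59.5698...
→ 59.57.

59.57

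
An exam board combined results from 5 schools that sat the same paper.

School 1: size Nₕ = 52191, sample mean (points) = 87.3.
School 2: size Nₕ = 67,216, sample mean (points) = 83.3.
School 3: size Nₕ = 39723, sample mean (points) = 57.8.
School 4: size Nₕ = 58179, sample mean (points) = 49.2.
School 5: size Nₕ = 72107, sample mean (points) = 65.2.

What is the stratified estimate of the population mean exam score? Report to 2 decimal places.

69.16

x̄_st = (Σ Nₕx̄ₕ) / (Σ Nₕ) = (52191·87.3 + 67216·83.3 + 39723·57.8 + 58179·49.2 + 72107·65.2) / 289416
= 20015139.7 / 289416 = 69.1570... → 69.16.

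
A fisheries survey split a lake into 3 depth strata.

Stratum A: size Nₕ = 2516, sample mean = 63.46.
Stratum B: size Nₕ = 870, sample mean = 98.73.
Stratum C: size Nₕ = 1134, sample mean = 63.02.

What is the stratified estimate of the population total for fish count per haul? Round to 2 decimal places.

317025.14

A: 2516·63.46 = 159665.36
B: 870·98.73 = 85895.1
C: 1134·63.02 = 71464.68
τ̂ = Σ Nₕx̄ₕ = 317025.14.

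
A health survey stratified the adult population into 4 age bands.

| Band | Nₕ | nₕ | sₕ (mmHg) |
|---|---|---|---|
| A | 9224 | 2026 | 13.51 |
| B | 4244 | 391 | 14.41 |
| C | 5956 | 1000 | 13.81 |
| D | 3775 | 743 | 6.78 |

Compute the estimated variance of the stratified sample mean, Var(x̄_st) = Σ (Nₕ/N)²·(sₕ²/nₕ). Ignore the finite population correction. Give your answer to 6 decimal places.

N = 23199; Wₕ = Nₕ/N.
band A: (9224/23199)²·13.51²/2026 = 0.014242011
band B: (4244/23199)²·14.41²/391 = 0.017773110
band C: (5956/23199)²·13.81²/1000 = 0.012570664
band D: (3775/23199)²·6.78²/743 = 0.001638196
Sum = 0.046223981 → 0.046224.

0.046224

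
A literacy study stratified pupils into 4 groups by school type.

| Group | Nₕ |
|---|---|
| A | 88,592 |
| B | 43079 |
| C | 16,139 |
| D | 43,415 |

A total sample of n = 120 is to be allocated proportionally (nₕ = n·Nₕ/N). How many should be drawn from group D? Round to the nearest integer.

Share of group D = 43415/191225 = 0.22704.
Allocate 120 × 0.22704 = 27.244... → 27.

27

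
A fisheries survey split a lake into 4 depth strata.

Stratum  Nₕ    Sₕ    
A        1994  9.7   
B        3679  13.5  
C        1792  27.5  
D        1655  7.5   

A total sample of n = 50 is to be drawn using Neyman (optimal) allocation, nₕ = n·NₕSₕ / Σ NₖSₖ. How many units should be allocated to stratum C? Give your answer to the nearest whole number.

Σ NₕSₕ = 1994·9.7 + 3679·13.5 + 1792·27.5 + 1655·7.5 = 130700.8.
Share for C: 49280/130700.8 = 0.37704.
n_C = 50 × 0.37704 = 18.852... → 19.

19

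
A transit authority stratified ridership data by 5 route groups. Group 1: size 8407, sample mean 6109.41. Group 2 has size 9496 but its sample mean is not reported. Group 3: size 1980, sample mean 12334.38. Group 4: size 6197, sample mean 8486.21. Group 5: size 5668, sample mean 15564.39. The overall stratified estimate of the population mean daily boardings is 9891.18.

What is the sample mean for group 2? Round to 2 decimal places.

N = 8407 + 9496 + 1980 + 6197 + 5668 = 31748.
Overall total = μ·N = 9891.18·31748 = 314025182.64.
Subtract the known strata: 8407·6109.41 + 1980·12334.38 + 6197·8486.21 + 5668·15564.39 = 216591888.16.
Remaining total for group 2: 314025182.64 − 216591888.16 = 97433294.48.
Divide by its size: 97433294.48 / 9496 = 10260.4565... → 10260.46.

10260.46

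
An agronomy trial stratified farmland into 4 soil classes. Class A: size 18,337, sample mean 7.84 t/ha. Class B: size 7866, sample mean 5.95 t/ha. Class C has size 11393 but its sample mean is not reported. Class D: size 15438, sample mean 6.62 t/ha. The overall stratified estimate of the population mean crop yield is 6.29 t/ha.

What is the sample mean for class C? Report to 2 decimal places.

3.58

N = 18337 + 7866 + 11393 + 15438 = 53034.
Overall total = μ·N = 6.29·53034 = 333583.86.
Subtract the known strata: 18337·7.84 + 7866·5.95 + 15438·6.62 = 292764.34.
Remaining total for class C: 333583.86 − 292764.34 = 40819.52.
Divide by its size: 40819.52 / 11393 = 3.5829... → 3.58.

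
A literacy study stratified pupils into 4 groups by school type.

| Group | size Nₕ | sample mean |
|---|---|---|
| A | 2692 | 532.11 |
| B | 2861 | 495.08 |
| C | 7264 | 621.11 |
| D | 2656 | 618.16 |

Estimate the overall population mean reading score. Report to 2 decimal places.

581.82

N = 15473; weights Wₕ = Nₕ/N = (0.1740, 0.1849, 0.4695, 0.1717).
x̄_st = Σ Wₕ·x̄ₕ = 0.1740·532.11 + 0.1849·495.08 + 0.4695·621.11 + 0.1717·618.16 ≈ 581.8161...
→ 581.82.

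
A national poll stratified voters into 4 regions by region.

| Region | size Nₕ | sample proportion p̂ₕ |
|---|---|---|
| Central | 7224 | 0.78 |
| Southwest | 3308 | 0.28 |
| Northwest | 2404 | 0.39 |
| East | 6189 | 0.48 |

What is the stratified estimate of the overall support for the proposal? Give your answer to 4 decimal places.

Wₕ = Nₕ/N with N = 19125: 0.3777, 0.1730, 0.1257, 0.3236.
p̂_st = 0.3777·0.78 + 0.1730·0.28 + 0.1257·0.39 + 0.3236·0.48 ≈ 0.547411... → 0.5474.

0.5474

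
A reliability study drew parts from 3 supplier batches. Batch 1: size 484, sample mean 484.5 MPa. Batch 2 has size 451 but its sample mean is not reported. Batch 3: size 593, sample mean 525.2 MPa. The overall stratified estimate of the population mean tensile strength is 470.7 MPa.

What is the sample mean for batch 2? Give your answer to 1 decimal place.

384.2

Σ Nₕx̄ₕ = N·μ, so 451·x̄_2 = 1528·470.7 − (484·484.5 + 593·525.2).
= 719229.6 − 545941.6 = 173288.
x̄_2 = 173288 / 451 = 384.231... → 384.2.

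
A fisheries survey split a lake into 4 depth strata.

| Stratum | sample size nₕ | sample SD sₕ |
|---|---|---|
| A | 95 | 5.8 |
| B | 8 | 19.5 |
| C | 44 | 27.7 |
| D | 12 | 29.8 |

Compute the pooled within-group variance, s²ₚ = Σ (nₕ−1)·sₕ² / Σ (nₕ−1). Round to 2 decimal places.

313.46

A: (95−1)·5.8² = 94·33.64 = 3162.16
B: (8−1)·19.5² = 7·380.25 = 2661.75
C: (44−1)·27.7² = 43·767.29 = 32993.47
D: (12−1)·29.8² = 11·888.04 = 9768.44
Numerator = 48585.82; denominator = Σ(nₕ−1) = 155.
s²ₚ = 48585.82/155 = 313.4569... → 313.46.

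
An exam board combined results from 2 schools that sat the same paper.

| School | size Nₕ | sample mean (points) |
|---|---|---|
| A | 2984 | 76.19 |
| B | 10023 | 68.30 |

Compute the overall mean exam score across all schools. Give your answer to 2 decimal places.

N = 2984 + 10023 = 13007.
Overall mean = Σ (Nₕ/N)·x̄ₕ — weight by population share, not a simple average.
Σ Nₕx̄ₕ = 2984·76.19 + 10023·68.30 = 227350.96 + 684570.9 = 911921.86.
Divide by N: 911921.86 / 13007 = 70.1101... → 70.11.

70.11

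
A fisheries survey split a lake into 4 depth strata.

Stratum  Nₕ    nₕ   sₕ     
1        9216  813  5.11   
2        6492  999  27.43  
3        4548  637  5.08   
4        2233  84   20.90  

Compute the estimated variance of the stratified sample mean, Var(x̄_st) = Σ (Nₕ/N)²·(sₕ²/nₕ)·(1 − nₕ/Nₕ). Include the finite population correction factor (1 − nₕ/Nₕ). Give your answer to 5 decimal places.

0.10879

N = 22489; Wₕ = Nₕ/N.
stratum 1: (9216/22489)²·5.11²/813·(1 − 813/9216) = 0.00491799
stratum 2: (6492/22489)²·27.43²/999·(1 − 999/6492) = 0.05310482
stratum 3: (4548/22489)²·5.08²/637·(1 − 637/4548) = 0.00142481
stratum 4: (2233/22489)²·20.90²/84·(1 − 84/2233) = 0.04933989
Sum = 0.10878750 → 0.10879.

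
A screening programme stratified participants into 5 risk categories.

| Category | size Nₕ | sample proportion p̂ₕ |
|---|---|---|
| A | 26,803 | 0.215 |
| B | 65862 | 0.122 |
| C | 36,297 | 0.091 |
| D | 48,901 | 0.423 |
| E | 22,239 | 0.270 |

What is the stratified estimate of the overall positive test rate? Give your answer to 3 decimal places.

0.219

Wₕ = Nₕ/N with N = 200102: 0.1339, 0.3291, 0.1814, 0.2444, 0.1111.
p̂_st = 0.1339·0.215 + 0.3291·0.122 + 0.1814·0.091 + 0.2444·0.423 + 0.1111·0.270 ≈ 0.21884... → 0.219.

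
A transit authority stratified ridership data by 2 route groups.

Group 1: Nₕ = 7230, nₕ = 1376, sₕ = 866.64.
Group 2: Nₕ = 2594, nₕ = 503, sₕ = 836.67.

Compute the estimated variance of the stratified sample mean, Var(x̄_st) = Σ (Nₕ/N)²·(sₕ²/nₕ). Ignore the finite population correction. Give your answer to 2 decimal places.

N = 9824. Term for each stratum: Wₕ²sₕ²/nₕ.
Var(x̄_st) = 295.63709 + 97.02947 = 392.66655 → 392.67.

392.67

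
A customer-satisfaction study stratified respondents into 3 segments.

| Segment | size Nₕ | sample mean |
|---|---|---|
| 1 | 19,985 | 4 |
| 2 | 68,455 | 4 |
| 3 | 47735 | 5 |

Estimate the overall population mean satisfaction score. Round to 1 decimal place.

4.4

x̄_st = (Σ Nₕx̄ₕ) / (Σ Nₕ) = (19985·4 + 68455·4 + 47735·5) / 136175
= 592435 / 136175 = 4.351... → 4.4.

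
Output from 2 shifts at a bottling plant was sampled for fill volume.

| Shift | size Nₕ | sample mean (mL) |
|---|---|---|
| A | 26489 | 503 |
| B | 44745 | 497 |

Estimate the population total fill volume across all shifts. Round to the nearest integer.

Population total = Σ Nₕ·x̄ₕ (each stratum's size times its mean).
26489·503 + 44745·497 = 13323967 + 22238265 = 35562232.

35562232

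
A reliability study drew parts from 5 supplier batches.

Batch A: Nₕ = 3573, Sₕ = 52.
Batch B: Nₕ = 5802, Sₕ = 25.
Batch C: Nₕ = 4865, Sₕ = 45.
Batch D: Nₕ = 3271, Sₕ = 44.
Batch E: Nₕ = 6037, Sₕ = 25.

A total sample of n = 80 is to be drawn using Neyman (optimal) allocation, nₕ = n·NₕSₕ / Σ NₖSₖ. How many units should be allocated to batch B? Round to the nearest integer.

Σ NₕSₕ = 3573·52 + 5802·25 + 4865·45 + 3271·44 + 6037·25 = 844620.
Share for B: 145050/844620 = 0.17173.
n_B = 80 × 0.17173 = 13.739... → 14.

14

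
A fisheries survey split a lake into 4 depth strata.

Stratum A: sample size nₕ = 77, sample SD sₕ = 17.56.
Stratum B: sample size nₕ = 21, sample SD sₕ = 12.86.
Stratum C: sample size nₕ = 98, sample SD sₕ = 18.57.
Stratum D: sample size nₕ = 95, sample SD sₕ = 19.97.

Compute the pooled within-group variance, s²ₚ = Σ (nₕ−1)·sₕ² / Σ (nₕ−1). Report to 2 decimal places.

340.35

A: (77−1)·17.56² = 76·308.3536 = 23434.8736
B: (21−1)·12.86² = 20·165.3796 = 3307.592
C: (98−1)·18.57² = 97·344.8449 = 33449.9553
D: (95−1)·19.97² = 94·398.8009 = 37487.2846
Numerator = 97679.7055; denominator = Σ(nₕ−1) = 287.
s²ₚ = 97679.7055/287 = 340.3474... → 340.35.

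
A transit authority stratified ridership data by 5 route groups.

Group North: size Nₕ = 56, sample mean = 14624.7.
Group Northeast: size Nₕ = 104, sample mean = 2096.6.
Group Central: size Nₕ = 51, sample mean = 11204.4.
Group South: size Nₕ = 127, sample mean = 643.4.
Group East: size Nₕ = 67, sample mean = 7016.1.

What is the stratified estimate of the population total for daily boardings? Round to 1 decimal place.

North: 56·14624.7 = 818983.2
Northeast: 104·2096.6 = 218046.4
Central: 51·11204.4 = 571424.4
South: 127·643.4 = 81711.8
East: 67·7016.1 = 470078.7
τ̂ = Σ Nₕx̄ₕ = 2160244.5.

2160244.5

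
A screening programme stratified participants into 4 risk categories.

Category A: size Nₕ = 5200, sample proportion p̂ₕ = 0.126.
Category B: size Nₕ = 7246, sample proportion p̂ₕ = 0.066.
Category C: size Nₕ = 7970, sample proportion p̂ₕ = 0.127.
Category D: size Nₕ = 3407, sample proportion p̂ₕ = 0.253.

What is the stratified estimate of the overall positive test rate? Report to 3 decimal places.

N = 5200 + 7246 + 7970 + 3407 = 23823.
Overall proportion = Σ (Nₕ/N)·p̂ₕ.
Σ Nₕp̂ₕ = 655.2 + 478.236 + 1012.19 + 861.971 = 3007.597.
3007.597 / 23823 = 0.12625... → 0.126.

0.126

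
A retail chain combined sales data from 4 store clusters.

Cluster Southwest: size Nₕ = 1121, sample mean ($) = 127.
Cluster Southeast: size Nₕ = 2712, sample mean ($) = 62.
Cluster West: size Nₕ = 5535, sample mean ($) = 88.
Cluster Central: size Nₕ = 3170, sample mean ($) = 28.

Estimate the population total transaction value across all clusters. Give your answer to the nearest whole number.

Southwest: 1121·127 = 142367
Southeast: 2712·62 = 168144
West: 5535·88 = 487080
Central: 3170·28 = 88760
τ̂ = Σ Nₕx̄ₕ = 886351.

886351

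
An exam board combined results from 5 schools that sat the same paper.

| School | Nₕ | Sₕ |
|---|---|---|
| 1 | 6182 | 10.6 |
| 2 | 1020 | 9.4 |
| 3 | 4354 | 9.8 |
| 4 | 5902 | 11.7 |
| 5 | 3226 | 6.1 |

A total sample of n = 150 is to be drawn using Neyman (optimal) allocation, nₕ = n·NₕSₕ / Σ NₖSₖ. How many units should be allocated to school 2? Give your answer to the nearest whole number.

7

Σ NₕSₕ = 6182·10.6 + 1020·9.4 + 4354·9.8 + 5902·11.7 + 3226·6.1 = 206518.4.
Share for 2: 9588/206518.4 = 0.04643.
n_2 = 150 × 0.04643 = 6.964... → 7.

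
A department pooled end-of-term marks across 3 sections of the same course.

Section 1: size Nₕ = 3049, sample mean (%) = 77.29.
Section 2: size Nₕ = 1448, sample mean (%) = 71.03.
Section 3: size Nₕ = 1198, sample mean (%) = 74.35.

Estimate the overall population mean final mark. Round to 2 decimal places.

75.08

N = 3049 + 1448 + 1198 = 5695.
The stratified mean weights each stratum mean by its population share Nₕ/N.
Σ Nₕx̄ₕ = 3049·77.29 + 1448·71.03 + 1198·74.35 = 235657.21 + 102851.44 + 89071.3 = 427579.95.
Divide by N: 427579.95 / 5695 = 75.0799... → 75.08.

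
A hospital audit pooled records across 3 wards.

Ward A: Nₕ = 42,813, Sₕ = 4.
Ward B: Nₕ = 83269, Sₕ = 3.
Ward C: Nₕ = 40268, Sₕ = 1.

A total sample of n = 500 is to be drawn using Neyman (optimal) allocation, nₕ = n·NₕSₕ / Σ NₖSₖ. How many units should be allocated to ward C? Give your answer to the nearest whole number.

A: NₕSₕ = 42813·4 = 171252
B: NₕSₕ = 83269·3 = 249807
C: NₕSₕ = 40268·1 = 40268
Σ NₕSₕ = 461327.
n_C = 500·40268/461327 = 43.644... → 44.

44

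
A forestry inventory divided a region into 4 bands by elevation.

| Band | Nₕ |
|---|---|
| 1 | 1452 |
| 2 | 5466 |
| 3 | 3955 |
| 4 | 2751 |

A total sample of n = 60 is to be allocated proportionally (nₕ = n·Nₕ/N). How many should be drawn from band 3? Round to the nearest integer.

Share of band 3 = 3955/13624 = 0.29030.
Allocate 60 × 0.29030 = 17.418... → 17.

17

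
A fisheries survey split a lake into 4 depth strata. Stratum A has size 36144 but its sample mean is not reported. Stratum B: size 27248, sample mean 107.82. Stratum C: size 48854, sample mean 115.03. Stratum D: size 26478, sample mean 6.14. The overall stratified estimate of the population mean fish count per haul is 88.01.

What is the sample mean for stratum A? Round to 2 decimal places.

96.53

N = 36144 + 27248 + 48854 + 26478 = 138724.
Overall total = μ·N = 88.01·138724 = 12209099.24.
Subtract the known strata: 27248·107.82 + 48854·115.03 + 26478·6.14 = 8720129.9.
Remaining total for stratum A: 12209099.24 − 8720129.9 = 3488969.34.
Divide by its size: 3488969.34 / 36144 = 96.5297... → 96.53.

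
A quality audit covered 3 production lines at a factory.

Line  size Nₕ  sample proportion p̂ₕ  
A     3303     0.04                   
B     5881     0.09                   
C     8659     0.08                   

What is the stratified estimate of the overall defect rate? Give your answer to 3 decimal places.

Wₕ = Nₕ/N with N = 17843: 0.1851, 0.3296, 0.4853.
p̂_st = 0.1851·0.04 + 0.3296·0.09 + 0.4853·0.08 ≈ 0.07589... → 0.076.

0.076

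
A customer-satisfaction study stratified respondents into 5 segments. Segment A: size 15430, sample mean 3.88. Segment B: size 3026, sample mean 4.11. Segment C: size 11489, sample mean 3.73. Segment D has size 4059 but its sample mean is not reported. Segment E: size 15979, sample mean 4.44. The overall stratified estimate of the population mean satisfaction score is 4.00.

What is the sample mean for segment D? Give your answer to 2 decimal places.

Σ Nₕx̄ₕ = N·μ, so 4059·x̄_D = 49983·4.00 − (15430·3.88 + 3026·4.11 + 11489·3.73 + 15979·4.44).
= 199932 − 186105.99 = 13826.01.
x̄_D = 13826.01 / 4059 = 3.4063... → 3.41.

3.41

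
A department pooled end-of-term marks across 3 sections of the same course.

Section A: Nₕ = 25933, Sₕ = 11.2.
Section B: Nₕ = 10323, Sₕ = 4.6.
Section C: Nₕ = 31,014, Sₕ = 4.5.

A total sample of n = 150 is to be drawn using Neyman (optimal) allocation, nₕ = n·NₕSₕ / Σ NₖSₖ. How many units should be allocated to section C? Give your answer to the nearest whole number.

Σ NₕSₕ = 25933·11.2 + 10323·4.6 + 31014·4.5 = 477498.4.
Share for C: 139563/477498.4 = 0.29228.
n_C = 150 × 0.29228 = 43.842... → 44.

44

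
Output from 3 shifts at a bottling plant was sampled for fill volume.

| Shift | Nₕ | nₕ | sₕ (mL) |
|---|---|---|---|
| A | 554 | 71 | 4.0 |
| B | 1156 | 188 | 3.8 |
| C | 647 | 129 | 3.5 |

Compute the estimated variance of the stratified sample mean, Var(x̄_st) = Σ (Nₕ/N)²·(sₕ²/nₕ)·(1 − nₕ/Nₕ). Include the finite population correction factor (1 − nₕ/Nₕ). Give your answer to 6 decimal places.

0.032054

N = 2357; Wₕ = Nₕ/N.
shift A: (554/2357)²·4.0²/71·(1 − 71/554) = 0.010854239
shift B: (1156/2357)²·3.8²/188·(1 − 188/1156) = 0.015471178
shift C: (647/2357)²·3.5²/129·(1 − 129/647) = 0.005728768
Sum = 0.032054184 → 0.032054.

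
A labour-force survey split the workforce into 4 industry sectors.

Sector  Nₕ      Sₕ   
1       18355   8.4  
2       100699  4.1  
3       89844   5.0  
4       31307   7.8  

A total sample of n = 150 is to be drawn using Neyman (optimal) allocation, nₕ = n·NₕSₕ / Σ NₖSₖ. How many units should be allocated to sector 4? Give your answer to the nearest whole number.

Σ NₕSₕ = 18355·8.4 + 100699·4.1 + 89844·5.0 + 31307·7.8 = 1260462.5.
Share for 4: 244194.6/1260462.5 = 0.19373.
n_4 = 150 × 0.19373 = 29.060... → 29.

29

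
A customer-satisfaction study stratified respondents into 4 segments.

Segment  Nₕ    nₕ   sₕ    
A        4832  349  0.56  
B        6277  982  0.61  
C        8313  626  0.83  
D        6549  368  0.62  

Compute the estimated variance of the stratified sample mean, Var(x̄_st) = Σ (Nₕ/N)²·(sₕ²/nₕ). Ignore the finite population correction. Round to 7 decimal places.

0.0002324

N = 25971; Wₕ = Nₕ/N.
segment A: (4832/25971)²·0.56²/349 = 0.0000311048
segment B: (6277/25971)²·0.61²/982 = 0.0000221348
segment C: (8313/25971)²·0.83²/626 = 0.0001127509
segment D: (6549/25971)²·0.62²/368 = 0.0000664214
Sum = 0.0002324119 → 0.0002324.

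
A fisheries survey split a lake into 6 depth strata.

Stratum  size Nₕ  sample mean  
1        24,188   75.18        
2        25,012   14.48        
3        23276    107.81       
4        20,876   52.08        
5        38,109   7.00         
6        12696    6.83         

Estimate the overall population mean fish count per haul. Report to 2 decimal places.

42.53

x̄_st = (Σ Nₕx̄ₕ) / (Σ Nₕ) = (24188·75.18 + 25012·14.48 + 23276·107.81 + 20876·52.08 + 38109·7.00 + 12696·6.83) / 144157
= 6130711.92 / 144157 = 42.5280... → 42.53.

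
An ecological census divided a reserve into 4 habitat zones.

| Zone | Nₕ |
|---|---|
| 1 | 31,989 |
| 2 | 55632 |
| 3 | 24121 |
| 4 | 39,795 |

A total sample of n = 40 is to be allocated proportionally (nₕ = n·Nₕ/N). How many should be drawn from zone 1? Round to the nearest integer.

Share of zone 1 = 31989/151537 = 0.21110.
Allocate 40 × 0.21110 = 8.444... → 8.

8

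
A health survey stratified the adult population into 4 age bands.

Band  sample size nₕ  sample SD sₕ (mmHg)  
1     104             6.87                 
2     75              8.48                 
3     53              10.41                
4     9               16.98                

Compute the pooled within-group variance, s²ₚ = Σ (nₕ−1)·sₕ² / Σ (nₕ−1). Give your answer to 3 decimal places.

1: (104−1)·6.87² = 103·47.1969 = 4861.2807
2: (75−1)·8.48² = 74·71.9104 = 5321.3696
3: (53−1)·10.41² = 52·108.3681 = 5635.1412
4: (9−1)·16.98² = 8·288.3204 = 2306.5632
Numerator = 18124.3547; denominator = Σ(nₕ−1) = 237.
s²ₚ = 18124.3547/237 = 76.47407... → 76.474.

76.474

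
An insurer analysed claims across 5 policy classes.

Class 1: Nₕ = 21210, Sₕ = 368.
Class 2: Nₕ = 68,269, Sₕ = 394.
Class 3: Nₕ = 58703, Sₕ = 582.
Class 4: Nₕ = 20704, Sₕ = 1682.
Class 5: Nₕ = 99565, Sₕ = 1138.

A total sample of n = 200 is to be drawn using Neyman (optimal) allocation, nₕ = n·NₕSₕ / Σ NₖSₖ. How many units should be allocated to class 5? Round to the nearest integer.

104

Σ NₕSₕ = 21210·368 + 68269·394 + 58703·582 + 20704·1682 + 99565·1138 = 216997510.
Share for 5: 113304970/216997510 = 0.52215.
n_5 = 200 × 0.52215 = 104.430... → 104.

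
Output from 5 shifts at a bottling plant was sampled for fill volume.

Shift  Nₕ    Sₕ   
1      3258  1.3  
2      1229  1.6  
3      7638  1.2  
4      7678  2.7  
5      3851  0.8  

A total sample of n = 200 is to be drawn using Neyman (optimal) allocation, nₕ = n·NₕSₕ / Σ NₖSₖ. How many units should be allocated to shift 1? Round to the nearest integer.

Σ NₕSₕ = 3258·1.3 + 1229·1.6 + 7638·1.2 + 7678·2.7 + 3851·0.8 = 39178.8.
Share for 1: 4235.4/39178.8 = 0.10810.
n_1 = 200 × 0.10810 = 21.621... → 22.

22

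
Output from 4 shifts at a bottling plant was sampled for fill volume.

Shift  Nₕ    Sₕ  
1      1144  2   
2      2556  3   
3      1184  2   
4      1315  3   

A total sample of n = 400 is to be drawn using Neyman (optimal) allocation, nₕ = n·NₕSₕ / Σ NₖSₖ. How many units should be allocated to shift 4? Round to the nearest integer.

97

Σ NₕSₕ = 1144·2 + 2556·3 + 1184·2 + 1315·3 = 16269.
Share for 4: 3945/16269 = 0.24249.
n_4 = 400 × 0.24249 = 96.994... → 97.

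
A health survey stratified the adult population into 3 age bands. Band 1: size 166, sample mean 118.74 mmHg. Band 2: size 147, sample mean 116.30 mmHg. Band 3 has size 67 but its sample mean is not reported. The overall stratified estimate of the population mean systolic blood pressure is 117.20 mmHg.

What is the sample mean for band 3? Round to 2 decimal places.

N = 166 + 147 + 67 = 380.
Overall total = μ·N = 117.20·380 = 44536.
Subtract the known strata: 166·118.74 + 147·116.30 = 36806.94.
Remaining total for band 3: 44536 − 36806.94 = 7729.06.
Divide by its size: 7729.06 / 67 = 115.3591... → 115.36.

115.36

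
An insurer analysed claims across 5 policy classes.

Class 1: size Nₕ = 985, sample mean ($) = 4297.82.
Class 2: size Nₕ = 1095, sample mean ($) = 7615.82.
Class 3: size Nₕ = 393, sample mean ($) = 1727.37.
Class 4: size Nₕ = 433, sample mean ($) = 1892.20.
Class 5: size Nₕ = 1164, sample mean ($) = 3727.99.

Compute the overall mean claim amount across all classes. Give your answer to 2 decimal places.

4523.40

x̄_st = (Σ Nₕx̄ₕ) / (Σ Nₕ) = (985·4297.82 + 1095·7615.82 + 393·1727.37 + 433·1892.20 + 1164·3727.99) / 4070
= 18410234.97 / 4070 = 4523.3993... → 4523.40.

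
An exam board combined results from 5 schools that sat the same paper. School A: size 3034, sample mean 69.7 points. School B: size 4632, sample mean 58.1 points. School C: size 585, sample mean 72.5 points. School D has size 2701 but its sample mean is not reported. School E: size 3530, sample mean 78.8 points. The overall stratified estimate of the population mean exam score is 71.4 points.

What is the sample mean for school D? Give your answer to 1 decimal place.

Σ Nₕx̄ₕ = N·μ, so 2701·x̄_D = 14482·71.4 − (3034·69.7 + 4632·58.1 + 585·72.5 + 3530·78.8).
= 1034014.8 − 801165.5 = 232849.3.
x̄_D = 232849.3 / 2701 = 86.209... → 86.2.

86.2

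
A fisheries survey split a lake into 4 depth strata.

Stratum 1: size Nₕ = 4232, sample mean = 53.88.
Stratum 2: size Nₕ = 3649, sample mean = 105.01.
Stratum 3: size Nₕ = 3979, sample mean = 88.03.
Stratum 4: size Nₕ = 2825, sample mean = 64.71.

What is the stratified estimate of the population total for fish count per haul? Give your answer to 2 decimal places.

1: 4232·53.88 = 228020.16
2: 3649·105.01 = 383181.49
3: 3979·88.03 = 350271.37
4: 2825·64.71 = 182805.75
τ̂ = Σ Nₕx̄ₕ = 1144278.77.

1144278.77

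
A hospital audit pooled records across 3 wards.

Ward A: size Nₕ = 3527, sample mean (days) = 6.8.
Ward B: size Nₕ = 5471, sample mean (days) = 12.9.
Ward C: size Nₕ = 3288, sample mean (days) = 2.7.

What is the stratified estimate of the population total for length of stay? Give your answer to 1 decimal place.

103437.1

A: 3527·6.8 = 23983.6
B: 5471·12.9 = 70575.9
C: 3288·2.7 = 8877.6
τ̂ = Σ Nₕx̄ₕ = 103437.1.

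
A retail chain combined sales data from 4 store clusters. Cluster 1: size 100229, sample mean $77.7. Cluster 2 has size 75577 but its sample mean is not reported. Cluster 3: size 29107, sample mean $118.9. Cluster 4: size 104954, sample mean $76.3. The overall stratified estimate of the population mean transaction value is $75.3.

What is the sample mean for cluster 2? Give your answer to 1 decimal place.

53.9

N = 100229 + 75577 + 29107 + 104954 = 309867.
Overall total = μ·N = 75.3·309867 = 23332985.1.
Subtract the known strata: 100229·77.7 + 29107·118.9 + 104954·76.3 = 19256605.8.
Remaining total for cluster 2: 23332985.1 − 19256605.8 = 4076379.3.
Divide by its size: 4076379.3 / 75577 = 53.937... → 53.9.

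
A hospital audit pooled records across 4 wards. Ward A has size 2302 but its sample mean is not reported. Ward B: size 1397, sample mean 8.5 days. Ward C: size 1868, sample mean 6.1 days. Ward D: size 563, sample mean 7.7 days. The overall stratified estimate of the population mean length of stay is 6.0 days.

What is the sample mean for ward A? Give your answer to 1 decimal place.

4.0

Σ Nₕx̄ₕ = N·μ, so 2302·x̄_A = 6130·6.0 − (1397·8.5 + 1868·6.1 + 563·7.7).
= 36780 − 27604.4 = 9175.6.
x̄_A = 9175.6 / 2302 = 3.986... → 4.0.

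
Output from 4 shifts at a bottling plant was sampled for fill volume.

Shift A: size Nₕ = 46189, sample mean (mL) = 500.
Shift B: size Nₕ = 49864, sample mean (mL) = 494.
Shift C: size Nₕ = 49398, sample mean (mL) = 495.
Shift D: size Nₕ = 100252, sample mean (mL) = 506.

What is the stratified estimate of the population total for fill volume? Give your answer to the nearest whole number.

122906838

A: 46189·500 = 23094500
B: 49864·494 = 24632816
C: 49398·495 = 24452010
D: 100252·506 = 50727512
τ̂ = Σ Nₕx̄ₕ = 122906838.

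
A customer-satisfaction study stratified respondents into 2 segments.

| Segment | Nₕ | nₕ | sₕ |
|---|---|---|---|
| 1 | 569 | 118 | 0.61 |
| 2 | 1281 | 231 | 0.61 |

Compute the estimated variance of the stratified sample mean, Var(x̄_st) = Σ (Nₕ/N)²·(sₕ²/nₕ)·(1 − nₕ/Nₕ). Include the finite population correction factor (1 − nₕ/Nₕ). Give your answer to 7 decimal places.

N = 1850; Wₕ = Nₕ/N.
segment 1: (569/1850)²·0.61²/118·(1 − 118/569) = 0.0002364411
segment 2: (1281/1850)²·0.61²/231·(1 − 231/1281) = 0.0006330568
Sum = 0.0008694979 → 0.0008695.

0.0008695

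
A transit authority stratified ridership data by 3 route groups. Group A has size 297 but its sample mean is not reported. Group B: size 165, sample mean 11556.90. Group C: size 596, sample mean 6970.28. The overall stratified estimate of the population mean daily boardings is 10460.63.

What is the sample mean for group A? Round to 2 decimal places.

16855.80

Σ Nₕx̄ₕ = N·μ, so 297·x̄_A = 1058·10460.63 − (165·11556.90 + 596·6970.28).
= 11067346.54 − 6061175.38 = 5006171.16.
x̄_A = 5006171.16 / 297 = 16855.7952... → 16855.80.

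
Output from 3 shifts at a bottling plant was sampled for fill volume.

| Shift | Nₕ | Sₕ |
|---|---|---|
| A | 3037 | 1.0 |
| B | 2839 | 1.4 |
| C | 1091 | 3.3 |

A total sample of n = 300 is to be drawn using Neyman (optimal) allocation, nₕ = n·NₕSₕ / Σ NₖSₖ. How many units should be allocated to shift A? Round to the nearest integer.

86

Σ NₕSₕ = 3037·1.0 + 2839·1.4 + 1091·3.3 = 10611.9.
Share for A: 3037/10611.9 = 0.28619.
n_A = 300 × 0.28619 = 85.856... → 86.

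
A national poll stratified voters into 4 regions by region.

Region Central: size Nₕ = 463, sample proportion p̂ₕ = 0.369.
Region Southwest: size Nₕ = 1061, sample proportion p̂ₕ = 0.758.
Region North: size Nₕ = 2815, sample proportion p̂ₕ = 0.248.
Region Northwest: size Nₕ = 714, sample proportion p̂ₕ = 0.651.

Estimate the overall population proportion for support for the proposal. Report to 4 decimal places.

Wₕ = Nₕ/N with N = 5053: 0.0916, 0.2100, 0.5571, 0.1413.
p̂_st = 0.0916·0.369 + 0.2100·0.758 + 0.5571·0.248 + 0.1413·0.651 ≈ 0.423119... → 0.4231.

0.4231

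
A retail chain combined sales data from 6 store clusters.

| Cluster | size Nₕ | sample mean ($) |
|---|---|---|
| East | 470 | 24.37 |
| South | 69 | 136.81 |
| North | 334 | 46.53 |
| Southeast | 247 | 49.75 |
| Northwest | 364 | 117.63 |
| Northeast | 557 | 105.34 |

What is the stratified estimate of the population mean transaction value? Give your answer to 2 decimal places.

N = 2041; weights Wₕ = Nₕ/N = (0.2303, 0.0338, 0.1636, 0.1210, 0.1783, 0.2729).
x̄_st = Σ Wₕ·x̄ₕ = 0.2303·24.37 + 0.0338·136.81 + 0.1636·46.53 + 0.1210·49.75 + 0.1783·117.63 + 0.2729·105.34 ≈ 73.5986...
→ 73.60.

73.60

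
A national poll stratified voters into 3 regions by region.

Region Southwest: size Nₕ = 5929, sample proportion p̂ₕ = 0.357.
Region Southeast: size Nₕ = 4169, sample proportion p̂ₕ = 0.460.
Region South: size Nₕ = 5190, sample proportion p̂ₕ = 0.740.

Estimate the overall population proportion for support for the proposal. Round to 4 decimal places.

N = 5929 + 4169 + 5190 = 15288.
Overall proportion = Σ (Nₕ/N)·p̂ₕ.
Σ Nₕp̂ₕ = 2116.653 + 1917.74 + 3840.6 = 7874.993.
7874.993 / 15288 = 0.515109... → 0.5151.

0.5151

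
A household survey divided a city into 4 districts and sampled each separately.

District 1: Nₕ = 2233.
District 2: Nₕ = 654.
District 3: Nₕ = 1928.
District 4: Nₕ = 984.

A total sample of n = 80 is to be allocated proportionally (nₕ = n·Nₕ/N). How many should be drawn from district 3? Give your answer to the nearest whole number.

27

N = 2233 + 654 + 1928 + 984 = 5799.
n_3 = 80·1928/5799 = 26.598... → 27.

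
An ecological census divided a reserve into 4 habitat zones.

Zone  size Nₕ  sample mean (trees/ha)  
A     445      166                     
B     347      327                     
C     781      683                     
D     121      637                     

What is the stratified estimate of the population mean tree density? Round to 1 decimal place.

N = 445 + 347 + 781 + 121 = 1694.
Weight each subgroup mean by Nₕ/N and sum.
Σ Nₕx̄ₕ = 445·166 + 347·327 + 781·683 + 121·637 = 73870 + 113469 + 533423 + 77077 = 797839.
Divide by N: 797839 / 1694 = 470.979... → 471.0.

471.0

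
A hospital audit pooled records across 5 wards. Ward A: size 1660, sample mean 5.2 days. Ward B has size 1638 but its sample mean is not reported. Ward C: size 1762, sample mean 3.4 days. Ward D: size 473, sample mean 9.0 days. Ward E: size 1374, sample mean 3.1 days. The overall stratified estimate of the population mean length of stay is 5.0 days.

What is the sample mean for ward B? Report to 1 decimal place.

7.0

Σ Nₕx̄ₕ = N·μ, so 1638·x̄_B = 6907·5.0 − (1660·5.2 + 1762·3.4 + 473·9.0 + 1374·3.1).
= 34535 − 23139.2 = 11395.8.
x̄_B = 11395.8 / 1638 = 6.957... → 7.0.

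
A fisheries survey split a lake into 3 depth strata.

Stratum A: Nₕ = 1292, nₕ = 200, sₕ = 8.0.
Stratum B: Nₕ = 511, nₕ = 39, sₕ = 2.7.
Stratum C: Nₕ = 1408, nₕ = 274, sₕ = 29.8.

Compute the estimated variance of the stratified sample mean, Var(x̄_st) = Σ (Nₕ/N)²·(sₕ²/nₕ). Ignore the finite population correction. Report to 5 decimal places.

0.67971

N = 3211. Term for each stratum: Wₕ²sₕ²/nₕ.
Var(x̄_st) = 0.05180771 + 0.00473395 + 0.62317018 = 0.67971185 → 0.67971.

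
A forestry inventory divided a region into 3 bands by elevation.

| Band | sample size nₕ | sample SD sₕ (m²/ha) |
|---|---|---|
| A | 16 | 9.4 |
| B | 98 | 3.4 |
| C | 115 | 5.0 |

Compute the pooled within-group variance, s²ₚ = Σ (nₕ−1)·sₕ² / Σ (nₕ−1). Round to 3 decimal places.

23.437

A: (16−1)·9.4² = 15·88.36 = 1325.4
B: (98−1)·3.4² = 97·11.56 = 1121.32
C: (115−1)·5.0² = 114·25 = 2850
Numerator = 5296.72; denominator = Σ(nₕ−1) = 226.
s²ₚ = 5296.72/226 = 23.43681... → 23.437.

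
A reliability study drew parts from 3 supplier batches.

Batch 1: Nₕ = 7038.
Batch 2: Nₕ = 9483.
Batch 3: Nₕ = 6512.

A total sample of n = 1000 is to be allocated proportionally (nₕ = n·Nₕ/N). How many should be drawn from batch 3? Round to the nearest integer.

283

N = 7038 + 9483 + 6512 = 23033.
n_3 = 1000·6512/23033 = 282.725... → 283.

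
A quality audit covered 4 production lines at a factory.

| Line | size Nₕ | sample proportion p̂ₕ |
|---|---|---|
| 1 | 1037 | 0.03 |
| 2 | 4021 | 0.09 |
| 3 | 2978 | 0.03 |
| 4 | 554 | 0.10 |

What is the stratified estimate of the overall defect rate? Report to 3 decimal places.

Wₕ = Nₕ/N with N = 8590: 0.1207, 0.4681, 0.3467, 0.0645.
p̂_st = 0.1207·0.03 + 0.4681·0.09 + 0.3467·0.03 + 0.0645·0.10 ≈ 0.06260... → 0.063.

0.063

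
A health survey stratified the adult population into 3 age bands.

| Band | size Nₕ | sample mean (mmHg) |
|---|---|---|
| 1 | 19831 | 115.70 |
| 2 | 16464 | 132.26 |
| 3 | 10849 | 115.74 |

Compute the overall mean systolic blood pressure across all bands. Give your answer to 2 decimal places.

121.49

N = 19831 + 16464 + 10849 = 47144.
Overall mean = Σ (Nₕ/N)·x̄ₕ — weight by population share, not a simple average.
Σ Nₕx̄ₕ = 19831·115.70 + 16464·132.26 + 10849·115.74 = 2294446.7 + 2177528.64 + 1255663.26 = 5727638.6.
Divide by N: 5727638.6 / 47144 = 121.4924... → 121.49.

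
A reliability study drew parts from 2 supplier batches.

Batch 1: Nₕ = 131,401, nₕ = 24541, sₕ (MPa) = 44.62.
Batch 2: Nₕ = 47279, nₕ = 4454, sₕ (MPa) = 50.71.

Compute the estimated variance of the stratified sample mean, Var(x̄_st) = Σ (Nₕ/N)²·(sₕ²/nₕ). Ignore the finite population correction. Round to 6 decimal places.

N = 178680; Wₕ = Nₕ/N.
batch 1: (131401/178680)²·44.62²/24541 = 0.043874515
batch 2: (47279/178680)²·50.71²/4454 = 0.040422362
Sum = 0.084296877 → 0.084297.

0.084297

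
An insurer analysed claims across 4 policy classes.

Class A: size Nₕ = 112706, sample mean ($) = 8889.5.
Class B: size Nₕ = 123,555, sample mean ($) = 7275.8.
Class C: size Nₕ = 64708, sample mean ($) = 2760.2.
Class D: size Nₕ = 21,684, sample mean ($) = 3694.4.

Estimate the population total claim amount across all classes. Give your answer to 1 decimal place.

A: 112706·8889.5 = 1001899987
B: 123555·7275.8 = 898961469
C: 64708·2760.2 = 178607021.6
D: 21684·3694.4 = 80109369.6
τ̂ = Σ Nₕx̄ₕ = 2159577847.2.

2159577847.2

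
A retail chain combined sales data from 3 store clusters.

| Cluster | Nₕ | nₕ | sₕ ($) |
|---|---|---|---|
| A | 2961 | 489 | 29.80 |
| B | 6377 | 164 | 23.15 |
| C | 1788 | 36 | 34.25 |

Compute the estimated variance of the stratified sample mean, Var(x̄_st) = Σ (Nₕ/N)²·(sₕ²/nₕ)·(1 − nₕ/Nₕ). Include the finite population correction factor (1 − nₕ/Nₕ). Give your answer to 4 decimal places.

1.9779

N = 11126. Term for each stratum: Wₕ²sₕ²/nₕ·(1−nₕ/Nₕ).
Var(x̄_st) = 0.1073822 + 1.0459184 + 0.8245978 = 1.9778984 → 1.9779.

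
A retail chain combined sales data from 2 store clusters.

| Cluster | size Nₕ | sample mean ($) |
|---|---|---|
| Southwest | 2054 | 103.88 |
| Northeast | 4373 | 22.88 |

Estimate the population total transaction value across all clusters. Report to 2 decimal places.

Population total = Σ Nₕ·x̄ₕ (each stratum's size times its mean).
2054·103.88 + 4373·22.88 = 213369.52 + 100054.24 = 313423.76.

313423.76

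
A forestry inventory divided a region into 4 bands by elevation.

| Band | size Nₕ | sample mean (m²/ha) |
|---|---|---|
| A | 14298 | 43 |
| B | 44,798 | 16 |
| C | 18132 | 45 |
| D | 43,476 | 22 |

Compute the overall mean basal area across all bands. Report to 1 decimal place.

x̄_st = (Σ Nₕx̄ₕ) / (Σ Nₕ) = (14298·43 + 44798·16 + 18132·45 + 43476·22) / 120704
= 3103994 / 120704 = 25.716... → 25.7.

25.7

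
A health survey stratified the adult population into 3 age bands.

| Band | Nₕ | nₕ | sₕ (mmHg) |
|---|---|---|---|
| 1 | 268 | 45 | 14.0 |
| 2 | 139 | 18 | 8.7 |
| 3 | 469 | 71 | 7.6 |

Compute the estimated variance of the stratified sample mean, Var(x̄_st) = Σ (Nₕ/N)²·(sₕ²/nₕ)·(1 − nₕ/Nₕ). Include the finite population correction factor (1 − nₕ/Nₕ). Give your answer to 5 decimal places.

0.62926

N = 876; Wₕ = Nₕ/N.
band 1: (268/876)²·14.0²/45·(1 − 45/268) = 0.33921496
band 2: (139/876)²·8.7²/18·(1 − 18/139) = 0.09216329
band 3: (469/876)²·7.6²/71·(1 − 71/469) = 0.19788667
Sum = 0.62926492 → 0.62926.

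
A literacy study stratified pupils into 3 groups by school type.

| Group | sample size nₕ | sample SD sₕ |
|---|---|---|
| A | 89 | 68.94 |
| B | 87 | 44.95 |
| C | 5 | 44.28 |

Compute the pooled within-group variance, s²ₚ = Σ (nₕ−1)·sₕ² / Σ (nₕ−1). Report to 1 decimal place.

3369.9

Degrees of freedom: 88 + 86 + 4 = 178.
Σ(nₕ−1)sₕ² = 88·4752.7236 + 86·2020.5025 + 4·1960.7184 = 599845.7654.
s²ₚ = 599845.7654 / 178 = 3369.920... → 3369.9.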